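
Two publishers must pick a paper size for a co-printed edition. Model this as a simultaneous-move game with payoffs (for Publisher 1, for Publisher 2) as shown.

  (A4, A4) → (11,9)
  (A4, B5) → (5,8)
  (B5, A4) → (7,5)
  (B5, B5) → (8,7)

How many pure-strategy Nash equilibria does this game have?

2

Both A4: Publisher 1 gets 11 (best alternative 7); Publisher 2 gets 9 (best alternative 8). Neither deviates — NE.
Both B5: Publisher 1 gets 8 (best alternative 5); Publisher 2 gets 7 (best alternative 5). Neither deviates — NE.
(A4, B5) is not a NE: Publisher 1 would switch to B5 (8 > 5).
No other cell survives both best-response checks, so there are 2 pure NE.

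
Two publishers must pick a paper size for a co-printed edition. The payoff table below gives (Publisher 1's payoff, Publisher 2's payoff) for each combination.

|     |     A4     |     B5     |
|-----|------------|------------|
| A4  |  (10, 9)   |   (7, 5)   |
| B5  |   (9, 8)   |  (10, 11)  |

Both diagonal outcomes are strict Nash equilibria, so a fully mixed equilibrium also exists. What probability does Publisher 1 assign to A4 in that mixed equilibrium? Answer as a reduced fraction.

3/7

Publisher 1's mix p on A4 must make Publisher 2 indifferent between A4 and B5.
Publisher 2's payoff from A4: 9p + 8(1−p). From B5: 5p + 11(1−p).
Set equal: 4p = 3(1−p) → p = 3/7.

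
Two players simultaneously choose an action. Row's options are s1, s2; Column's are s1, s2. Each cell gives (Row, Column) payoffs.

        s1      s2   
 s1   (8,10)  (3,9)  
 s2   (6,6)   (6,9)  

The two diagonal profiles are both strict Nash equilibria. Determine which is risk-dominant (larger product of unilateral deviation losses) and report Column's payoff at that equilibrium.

At both s1: Row loses 8 − 6 = 2 by deviating; Column loses 10 − 9 = 1. Product = 2·1 = 2.
At both s2: Row loses 6 − 3 = 3 by deviating; Column loses 9 − 6 = 3. Product = 3·3 = 9.
9 > 2, so both s2 is risk-dominant. Column's payoff there is 9.

9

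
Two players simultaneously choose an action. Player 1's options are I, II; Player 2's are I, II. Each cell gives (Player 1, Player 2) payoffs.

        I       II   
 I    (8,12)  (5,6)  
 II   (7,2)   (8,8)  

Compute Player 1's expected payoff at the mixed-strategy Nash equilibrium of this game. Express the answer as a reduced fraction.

29/4

Player 2 mixes with probability q on I, chosen so Player 1 is indifferent: 8q + 5(1−q) = 7q + 8(1−q) gives q = 3/4.
Player 1's expected payoff (from either row, since indifferent) is 8·3/4 + 5·1/4 = 29/4.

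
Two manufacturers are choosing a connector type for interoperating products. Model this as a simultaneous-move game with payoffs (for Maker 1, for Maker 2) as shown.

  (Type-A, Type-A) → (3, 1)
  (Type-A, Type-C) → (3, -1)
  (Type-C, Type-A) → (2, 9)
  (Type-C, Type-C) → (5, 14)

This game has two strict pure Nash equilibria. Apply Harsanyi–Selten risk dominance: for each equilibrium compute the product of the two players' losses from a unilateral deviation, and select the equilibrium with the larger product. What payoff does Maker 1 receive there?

5

At both Type-A: Maker 1 loses 3 − 2 = 1 by deviating; Maker 2 loses 1 − (-1) = 2. Product = 1·2 = 2.
At both Type-C: Maker 1 loses 5 − 3 = 2 by deviating; Maker 2 loses 14 − 9 = 5. Product = 2·5 = 10.
10 > 2, so both Type-C is risk-dominant. Maker 1's payoff there is 5.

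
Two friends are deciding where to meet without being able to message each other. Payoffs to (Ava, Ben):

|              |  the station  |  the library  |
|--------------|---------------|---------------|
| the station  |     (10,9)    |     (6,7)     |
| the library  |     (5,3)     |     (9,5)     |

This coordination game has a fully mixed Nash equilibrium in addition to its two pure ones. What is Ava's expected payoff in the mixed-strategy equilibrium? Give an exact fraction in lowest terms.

Ben mixes with probability q on the station, chosen so Ava is indifferent: 10q + 6(1−q) = 5q + 9(1−q) gives q = 3/8.
Ava's expected payoff (from either row, since indifferent) is 10·3/8 + 6·5/8 = 15/2.

15/2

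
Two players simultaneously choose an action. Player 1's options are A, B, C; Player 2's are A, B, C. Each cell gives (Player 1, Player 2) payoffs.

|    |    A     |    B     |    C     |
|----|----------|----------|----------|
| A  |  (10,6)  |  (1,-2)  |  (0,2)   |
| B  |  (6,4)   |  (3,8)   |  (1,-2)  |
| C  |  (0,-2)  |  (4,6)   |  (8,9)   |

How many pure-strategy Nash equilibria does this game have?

2

Both A: Player 1 gets 10 (best alternative 6); Player 2 gets 6 (best alternative 2). Neither deviates — NE.
Both C: Player 1 gets 8 (best alternative 1); Player 2 gets 9 (best alternative 6). Neither deviates — NE.
Both B is not a NE: Player 1 would switch to C (4 > 3).
No other cell survives both best-response checks, so there are 2 pure NE.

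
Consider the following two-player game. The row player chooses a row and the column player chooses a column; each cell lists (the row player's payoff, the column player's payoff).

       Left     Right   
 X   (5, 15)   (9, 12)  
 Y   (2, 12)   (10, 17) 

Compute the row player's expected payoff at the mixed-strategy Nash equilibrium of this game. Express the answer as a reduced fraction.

The column player mixes with probability q on Left, chosen so the row player is indifferent: 5q + 9(1−q) = 2q + 10(1−q) gives q = 1/4.
The row player's expected payoff (from either row, since indifferent) is 5·1/4 + 9·3/4 = 8.

8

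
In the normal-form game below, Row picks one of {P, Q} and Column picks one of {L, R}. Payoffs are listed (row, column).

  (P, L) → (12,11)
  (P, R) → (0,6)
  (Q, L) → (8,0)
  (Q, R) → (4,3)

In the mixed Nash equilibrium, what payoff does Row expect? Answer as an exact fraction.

Column mixes with probability q on L, chosen so Row is indifferent: 12q + 0(1−q) = 8q + 4(1−q) gives q = 1/2.
Row's expected payoff (from either row, since indifferent) is 12·1/2 + 0·1/2 = 6.

6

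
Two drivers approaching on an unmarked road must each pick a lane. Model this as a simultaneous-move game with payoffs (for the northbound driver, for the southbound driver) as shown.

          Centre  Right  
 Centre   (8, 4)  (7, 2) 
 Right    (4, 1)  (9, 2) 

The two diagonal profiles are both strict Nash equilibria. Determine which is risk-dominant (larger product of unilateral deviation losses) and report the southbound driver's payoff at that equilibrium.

4

At both Centre: the northbound driver loses 8 − 4 = 4 by deviating; the southbound driver loses 4 − 2 = 2. Product = 4·2 = 8.
At both Right: the northbound driver loses 9 − 7 = 2 by deviating; the southbound driver loses 2 − 1 = 1. Product = 2·1 = 2.
8 > 2, so both Centre is risk-dominant. The southbound driver's payoff there is 4.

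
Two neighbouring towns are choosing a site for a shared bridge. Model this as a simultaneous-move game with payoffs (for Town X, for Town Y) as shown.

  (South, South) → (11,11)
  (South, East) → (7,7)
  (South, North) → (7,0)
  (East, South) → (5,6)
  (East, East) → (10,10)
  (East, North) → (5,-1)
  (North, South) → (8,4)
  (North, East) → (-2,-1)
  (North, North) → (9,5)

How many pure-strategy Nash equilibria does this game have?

Both South: Town X gets 11 (best alternative 8); Town Y gets 11 (best alternative 7). Neither deviates — NE.
Both East: Town X gets 10 (best alternative 7); Town Y gets 10 (best alternative 6). Neither deviates — NE.
Both North: Town X gets 9 (best alternative 7); Town Y gets 5 (best alternative 4). Neither deviates — NE.
(South, East) is not a NE: Town X would switch to East (10 > 7).
No other cell survives both best-response checks, so there are 3 pure NE.

3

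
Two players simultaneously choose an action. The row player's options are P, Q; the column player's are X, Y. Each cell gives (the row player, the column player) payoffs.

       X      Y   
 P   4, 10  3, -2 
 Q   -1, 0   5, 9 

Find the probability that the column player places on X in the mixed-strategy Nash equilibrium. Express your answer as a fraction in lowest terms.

2/7

The column player's mix q on X must make the row player indifferent between P and Q.
The row player's payoff from P: 4q + 3(1−q). From Q: (-1)q + 5(1−q).
Set equal: 5q = 2(1−q) → q = 2/7.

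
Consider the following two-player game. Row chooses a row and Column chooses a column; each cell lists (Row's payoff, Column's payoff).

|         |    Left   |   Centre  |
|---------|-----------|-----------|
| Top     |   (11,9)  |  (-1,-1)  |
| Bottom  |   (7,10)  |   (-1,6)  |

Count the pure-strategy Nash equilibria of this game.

1

(Top, Left): Row gets 11 (best alternative 7); Column gets 9 (best alternative -1). Neither deviates — NE.
(Bottom, Centre) is not a NE: Column would switch to Left (10 > 6).
No other cell survives both best-response checks, so there is 1 pure NE.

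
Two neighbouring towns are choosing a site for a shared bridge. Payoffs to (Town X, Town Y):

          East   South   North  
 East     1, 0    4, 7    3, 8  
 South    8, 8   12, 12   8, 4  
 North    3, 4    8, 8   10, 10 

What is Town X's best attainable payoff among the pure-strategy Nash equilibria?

Both South is a pure NE (Town X: 12 ≥ 8; Town Y: 12 ≥ 8). Town X gets 12.
Both North is a pure NE (Town X: 10 ≥ 8; Town Y: 10 ≥ 8). Town X gets 10.
Every other cell has a profitable deviation for at least one player. Highest of {12, 10} is 12.

12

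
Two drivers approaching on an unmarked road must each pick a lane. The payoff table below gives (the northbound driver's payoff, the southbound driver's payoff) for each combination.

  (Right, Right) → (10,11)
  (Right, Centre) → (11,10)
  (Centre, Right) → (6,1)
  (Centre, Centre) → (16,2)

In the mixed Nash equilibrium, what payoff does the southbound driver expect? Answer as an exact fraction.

The northbound driver mixes with probability p on Right, chosen so the southbound driver is indifferent: 11p + 1(1−p) = 10p + 2(1−p) gives p = 1/2.
The southbound driver's expected payoff is 11·1/2 + 1·1/2 = 6.

6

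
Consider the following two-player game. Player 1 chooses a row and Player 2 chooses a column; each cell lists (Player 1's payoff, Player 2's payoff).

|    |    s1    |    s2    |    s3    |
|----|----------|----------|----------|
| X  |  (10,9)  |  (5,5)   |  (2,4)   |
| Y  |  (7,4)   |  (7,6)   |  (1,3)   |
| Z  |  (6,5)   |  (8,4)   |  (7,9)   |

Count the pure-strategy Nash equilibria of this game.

(X, s1): Player 1 gets 10 (best alternative 7); Player 2 gets 9 (best alternative 5). Neither deviates — NE.
(Z, s3): Player 1 gets 7 (best alternative 2); Player 2 gets 9 (best alternative 5). Neither deviates — NE.
(Y, s2) is not a NE: Player 1 would switch to Z (8 > 7).
No other cell survives both best-response checks, so there are 2 pure NE.

2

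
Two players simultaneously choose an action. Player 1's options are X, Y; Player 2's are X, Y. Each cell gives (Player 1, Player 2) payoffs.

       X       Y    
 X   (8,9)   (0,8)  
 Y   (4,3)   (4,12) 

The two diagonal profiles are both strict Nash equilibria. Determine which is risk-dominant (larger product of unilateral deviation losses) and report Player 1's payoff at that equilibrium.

At both X: Player 1 loses 8 − 4 = 4 by deviating; Player 2 loses 9 − 8 = 1. Product = 4·1 = 4.
At both Y: Player 1 loses 4 − 0 = 4 by deviating; Player 2 loses 12 − 3 = 9. Product = 4·9 = 36.
36 > 4, so both Y is risk-dominant. Player 1's payoff there is 4.

4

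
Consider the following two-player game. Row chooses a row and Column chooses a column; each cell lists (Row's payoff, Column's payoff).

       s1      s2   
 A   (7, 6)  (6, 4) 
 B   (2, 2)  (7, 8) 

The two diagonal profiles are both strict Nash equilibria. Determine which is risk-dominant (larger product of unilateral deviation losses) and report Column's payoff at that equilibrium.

6

At (A, s1): Row loses 7 − 2 = 5 by deviating; Column loses 6 − 4 = 2. Product = 5·2 = 10.
At (B, s2): Row loses 7 − 6 = 1 by deviating; Column loses 8 − 2 = 6. Product = 1·6 = 6.
10 > 6, so (A, s1) is risk-dominant. Column's payoff there is 6.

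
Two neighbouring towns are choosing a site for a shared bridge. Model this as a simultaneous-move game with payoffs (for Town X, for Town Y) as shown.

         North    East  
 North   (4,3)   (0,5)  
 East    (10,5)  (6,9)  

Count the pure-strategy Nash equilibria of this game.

1

Both East: Town X gets 6 (best alternative 0); Town Y gets 9 (best alternative 5). Neither deviates — NE.
Both North is not a NE: Town X would switch to East (10 > 4).
No other cell survives both best-response checks, so there is 1 pure NE.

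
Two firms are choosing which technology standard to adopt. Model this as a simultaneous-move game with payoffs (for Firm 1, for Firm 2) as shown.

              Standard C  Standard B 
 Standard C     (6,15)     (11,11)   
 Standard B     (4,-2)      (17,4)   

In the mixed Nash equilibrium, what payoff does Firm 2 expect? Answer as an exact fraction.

41/5

Firm 1 mixes with probability p on Standard C, chosen so Firm 2 is indifferent: 15p + (-2)(1−p) = 11p + 4(1−p) gives p = 3/5.
Firm 2's expected payoff is 15·3/5 + (-2)·2/5 = 41/5.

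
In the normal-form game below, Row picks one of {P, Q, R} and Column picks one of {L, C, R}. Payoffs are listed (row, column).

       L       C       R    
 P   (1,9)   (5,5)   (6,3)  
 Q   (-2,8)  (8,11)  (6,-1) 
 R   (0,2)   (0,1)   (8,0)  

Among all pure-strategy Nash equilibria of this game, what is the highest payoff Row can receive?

(P, L) is a pure NE (Row: 1 ≥ 0; Column: 9 ≥ 5). Row gets 1.
(Q, C) is a pure NE (Row: 8 ≥ 5; Column: 11 ≥ 8). Row gets 8.
Every other cell has a profitable deviation for at least one player. Highest of {1, 8} is 8.

8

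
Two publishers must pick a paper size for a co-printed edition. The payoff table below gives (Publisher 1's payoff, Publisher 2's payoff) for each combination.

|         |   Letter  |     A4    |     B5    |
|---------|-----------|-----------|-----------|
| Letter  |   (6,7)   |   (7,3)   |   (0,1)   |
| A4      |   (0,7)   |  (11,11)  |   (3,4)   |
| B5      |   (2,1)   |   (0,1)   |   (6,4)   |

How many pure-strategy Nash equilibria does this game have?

Both Letter: Publisher 1 gets 6 (best alternative 2); Publisher 2 gets 7 (best alternative 3). Neither deviates — NE.
Both A4: Publisher 1 gets 11 (best alternative 7); Publisher 2 gets 11 (best alternative 7). Neither deviates — NE.
Both B5: Publisher 1 gets 6 (best alternative 3); Publisher 2 gets 4 (best alternative 1). Neither deviates — NE.
(A4, Letter) is not a NE: Publisher 1 would switch to Letter (6 > 0).
No other cell survives both best-response checks, so there are 3 pure NE.

3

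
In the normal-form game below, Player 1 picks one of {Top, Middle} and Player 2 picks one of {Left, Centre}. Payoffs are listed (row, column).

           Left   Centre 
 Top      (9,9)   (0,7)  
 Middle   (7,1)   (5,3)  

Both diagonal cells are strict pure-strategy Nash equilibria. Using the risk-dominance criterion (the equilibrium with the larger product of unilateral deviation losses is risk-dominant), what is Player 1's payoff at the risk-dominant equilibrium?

At (Top, Left): Player 1 loses 9 − 7 = 2 by deviating; Player 2 loses 9 − 7 = 2. Product = 2·2 = 4.
At (Middle, Centre): Player 1 loses 5 − 0 = 5 by deviating; Player 2 loses 3 − 1 = 2. Product = 5·2 = 10.
10 > 4, so (Middle, Centre) is risk-dominant. Player 1's payoff there is 5.

5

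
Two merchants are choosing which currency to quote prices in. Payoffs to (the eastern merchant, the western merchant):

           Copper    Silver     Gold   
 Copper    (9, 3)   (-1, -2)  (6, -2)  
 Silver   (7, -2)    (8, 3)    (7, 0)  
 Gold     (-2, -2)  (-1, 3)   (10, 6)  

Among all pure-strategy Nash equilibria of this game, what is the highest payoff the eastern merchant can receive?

Both Copper is a pure NE (the eastern merchant: 9 ≥ 7; the western merchant: 3 ≥ -2). The eastern merchant gets 9.
Both Silver is a pure NE (the eastern merchant: 8 ≥ -1; the western merchant: 3 ≥ 0). The eastern merchant gets 8.
Both Gold is a pure NE (the eastern merchant: 10 ≥ 7; the western merchant: 6 ≥ 3). The eastern merchant gets 10.
Every other cell has a profitable deviation for at least one player. Highest of {9, 8, 10} is 10.

10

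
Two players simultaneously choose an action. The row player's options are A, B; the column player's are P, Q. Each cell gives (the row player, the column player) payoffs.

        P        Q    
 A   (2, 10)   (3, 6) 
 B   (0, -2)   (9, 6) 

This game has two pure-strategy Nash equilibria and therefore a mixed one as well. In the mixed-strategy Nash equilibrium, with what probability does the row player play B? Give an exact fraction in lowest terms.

The row player's mix p on A must make the column player indifferent between P and Q.
The column player's payoff from P: 10p + (-2)(1−p). From Q: 6p + 6(1−p).
Set equal: 4p = 8(1−p) → p = 8/12 = 2/3.
Probability on B is 1 − 2/3 = 1/3.

1/3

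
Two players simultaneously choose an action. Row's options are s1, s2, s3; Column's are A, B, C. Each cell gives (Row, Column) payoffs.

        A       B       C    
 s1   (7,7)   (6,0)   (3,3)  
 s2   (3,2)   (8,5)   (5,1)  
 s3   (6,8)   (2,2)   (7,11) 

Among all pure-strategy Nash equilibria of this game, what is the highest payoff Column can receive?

(s1, A) is a pure NE (Row: 7 ≥ 6; Column: 7 ≥ 3). Column gets 7.
(s2, B) is a pure NE (Row: 8 ≥ 6; Column: 5 ≥ 2). Column gets 5.
(s3, C) is a pure NE (Row: 7 ≥ 5; Column: 11 ≥ 8). Column gets 11.
Every other cell has a profitable deviation for at least one player. Highest of {7, 5, 11} is 11.

11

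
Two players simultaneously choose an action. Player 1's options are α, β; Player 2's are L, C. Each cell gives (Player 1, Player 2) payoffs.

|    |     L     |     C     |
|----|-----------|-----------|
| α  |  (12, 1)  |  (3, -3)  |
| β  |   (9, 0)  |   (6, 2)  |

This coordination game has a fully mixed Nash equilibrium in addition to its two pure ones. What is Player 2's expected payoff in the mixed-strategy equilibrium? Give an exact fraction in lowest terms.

Player 1 mixes with probability p on α, chosen so Player 2 is indifferent: 1p + 0(1−p) = (-3)p + 2(1−p) gives p = 1/3.
Player 2's expected payoff is 1·1/3 + 0·2/3 = 1/3.

1/3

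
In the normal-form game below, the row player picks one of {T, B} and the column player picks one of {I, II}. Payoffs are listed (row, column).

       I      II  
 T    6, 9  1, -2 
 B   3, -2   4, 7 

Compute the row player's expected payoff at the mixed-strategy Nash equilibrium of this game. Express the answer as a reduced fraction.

The column player mixes with probability q on I, chosen so the row player is indifferent: 6q + 1(1−q) = 3q + 4(1−q) gives q = 1/2.
The row player's expected payoff (from either row, since indifferent) is 6·1/2 + 1·1/2 = 7/2.

7/2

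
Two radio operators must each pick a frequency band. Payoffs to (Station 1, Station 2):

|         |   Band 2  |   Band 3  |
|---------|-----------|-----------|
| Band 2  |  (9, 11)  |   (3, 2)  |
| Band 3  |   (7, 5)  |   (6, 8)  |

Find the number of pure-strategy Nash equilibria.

2

Both Band 2: Station 1 gets 9 (best alternative 7); Station 2 gets 11 (best alternative 2). Neither deviates — NE.
Both Band 3: Station 1 gets 6 (best alternative 3); Station 2 gets 8 (best alternative 5). Neither deviates — NE.
(Band 2, Band 3) is not a NE: Station 1 would switch to Band 3 (6 > 3).
No other cell survives both best-response checks, so there are 2 pure NE.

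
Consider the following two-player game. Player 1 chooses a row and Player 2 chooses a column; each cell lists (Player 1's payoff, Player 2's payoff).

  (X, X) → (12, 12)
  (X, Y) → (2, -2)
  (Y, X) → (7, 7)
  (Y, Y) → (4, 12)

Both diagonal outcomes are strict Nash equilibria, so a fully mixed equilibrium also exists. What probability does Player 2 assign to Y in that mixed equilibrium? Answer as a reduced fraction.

Player 2's mix q on X must make Player 1 indifferent between X and Y.
Player 1's payoff from X: 12q + 2(1−q). From Y: 7q + 4(1−q).
Set equal: 5q = 2(1−q) → q = 2/7.
Probability on Y is 1 − 2/7 = 5/7.

5/7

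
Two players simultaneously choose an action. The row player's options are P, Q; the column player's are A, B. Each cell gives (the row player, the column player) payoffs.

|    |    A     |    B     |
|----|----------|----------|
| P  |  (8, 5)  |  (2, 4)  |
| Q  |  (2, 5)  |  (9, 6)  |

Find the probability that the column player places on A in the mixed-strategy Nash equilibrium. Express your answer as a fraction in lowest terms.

The column player's mix q on A must make the row player indifferent between P and Q.
The row player's payoff from P: 8q + 2(1−q). From Q: 2q + 9(1−q).
Set equal: 6q = 7(1−q) → q = 7/13.

7/13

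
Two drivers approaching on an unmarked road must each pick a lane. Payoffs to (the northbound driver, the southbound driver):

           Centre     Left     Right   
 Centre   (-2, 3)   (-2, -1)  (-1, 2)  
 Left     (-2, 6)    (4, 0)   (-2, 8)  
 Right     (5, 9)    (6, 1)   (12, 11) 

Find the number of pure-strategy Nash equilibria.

Both Right: the northbound driver gets 12 (best alternative -1); the southbound driver gets 11 (best alternative 9). Neither deviates — NE.
Both Left is not a NE: the northbound driver would switch to Right (6 > 4).
No other cell survives both best-response checks, so there is 1 pure NE.

1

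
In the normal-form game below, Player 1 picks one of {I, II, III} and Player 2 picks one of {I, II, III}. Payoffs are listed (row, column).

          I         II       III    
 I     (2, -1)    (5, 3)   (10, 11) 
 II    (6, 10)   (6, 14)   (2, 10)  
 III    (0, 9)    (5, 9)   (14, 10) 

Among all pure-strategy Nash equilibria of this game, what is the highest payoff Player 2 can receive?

Both II is a pure NE (Player 1: 6 ≥ 5; Player 2: 14 ≥ 10). Player 2 gets 14.
Both III is a pure NE (Player 1: 14 ≥ 10; Player 2: 10 ≥ 9). Player 2 gets 10.
Every other cell has a profitable deviation for at least one player. Highest of {14, 10} is 14.

14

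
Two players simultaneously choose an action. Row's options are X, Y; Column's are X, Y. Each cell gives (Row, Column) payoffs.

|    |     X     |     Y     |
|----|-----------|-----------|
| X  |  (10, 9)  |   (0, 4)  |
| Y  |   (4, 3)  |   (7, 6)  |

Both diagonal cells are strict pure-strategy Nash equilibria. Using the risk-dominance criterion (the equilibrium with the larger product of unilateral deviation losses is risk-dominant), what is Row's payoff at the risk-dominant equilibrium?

10

At both X: Row loses 10 − 4 = 6 by deviating; Column loses 9 − 4 = 5. Product = 6·5 = 30.
At both Y: Row loses 7 − 0 = 7 by deviating; Column loses 6 − 3 = 3. Product = 7·3 = 21.
30 > 21, so both X is risk-dominant. Row's payoff there is 10.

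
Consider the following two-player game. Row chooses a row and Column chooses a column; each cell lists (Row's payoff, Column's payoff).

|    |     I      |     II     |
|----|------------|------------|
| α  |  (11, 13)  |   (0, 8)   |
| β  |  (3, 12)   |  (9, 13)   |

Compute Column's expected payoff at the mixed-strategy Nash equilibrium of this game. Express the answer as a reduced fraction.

73/6

Row mixes with probability p on α, chosen so Column is indifferent: 13p + 12(1−p) = 8p + 13(1−p) gives p = 1/6.
Column's expected payoff is 13·1/6 + 12·5/6 = 73/6.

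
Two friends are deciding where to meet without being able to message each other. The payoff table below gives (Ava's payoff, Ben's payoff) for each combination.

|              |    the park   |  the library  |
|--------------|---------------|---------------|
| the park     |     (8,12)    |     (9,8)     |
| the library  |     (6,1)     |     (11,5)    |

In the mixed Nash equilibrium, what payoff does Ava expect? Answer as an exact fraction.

Ben mixes with probability q on the park, chosen so Ava is indifferent: 8q + 9(1−q) = 6q + 11(1−q) gives q = 1/2.
Ava's expected payoff (from either row, since indifferent) is 8·1/2 + 9·1/2 = 17/2.

17/2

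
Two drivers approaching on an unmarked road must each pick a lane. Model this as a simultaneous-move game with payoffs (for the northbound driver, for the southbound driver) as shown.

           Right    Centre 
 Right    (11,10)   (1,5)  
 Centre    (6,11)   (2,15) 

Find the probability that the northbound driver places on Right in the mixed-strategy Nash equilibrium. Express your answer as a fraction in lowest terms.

The northbound driver's mix p on Right must make the southbound driver indifferent between Right and Centre.
The southbound driver's payoff from Right: 10p + 11(1−p). From Centre: 5p + 15(1−p).
Set equal: 5p = 4(1−p) → p = 4/9.

4/9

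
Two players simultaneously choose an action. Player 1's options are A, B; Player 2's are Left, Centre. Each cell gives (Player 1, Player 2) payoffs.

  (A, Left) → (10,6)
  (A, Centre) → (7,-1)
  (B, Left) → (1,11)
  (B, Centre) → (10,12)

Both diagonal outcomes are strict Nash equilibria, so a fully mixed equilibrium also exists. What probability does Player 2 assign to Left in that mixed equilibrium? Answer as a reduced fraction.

Player 2's mix q on Left must make Player 1 indifferent between A and B.
Player 1's payoff from A: 10q + 7(1−q). From B: 1q + 10(1−q).
Set equal: 9q = 3(1−q) → q = 3/12 = 1/4.

1/4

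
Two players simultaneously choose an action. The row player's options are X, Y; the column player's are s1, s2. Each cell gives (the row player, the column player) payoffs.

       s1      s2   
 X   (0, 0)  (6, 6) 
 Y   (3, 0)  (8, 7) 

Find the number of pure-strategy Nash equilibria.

1

(Y, s2): the row player gets 8 (best alternative 6); the column player gets 7 (best alternative 0). Neither deviates — NE.
(X, s1) is not a NE: the row player would switch to Y (3 > 0).
No other cell survives both best-response checks, so there is 1 pure NE.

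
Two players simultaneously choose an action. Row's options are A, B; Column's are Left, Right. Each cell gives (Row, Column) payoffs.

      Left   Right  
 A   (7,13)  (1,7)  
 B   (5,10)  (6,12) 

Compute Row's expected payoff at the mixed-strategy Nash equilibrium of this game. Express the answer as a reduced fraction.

Column mixes with probability q on Left, chosen so Row is indifferent: 7q + 1(1−q) = 5q + 6(1−q) gives q = 5/7.
Row's expected payoff (from either row, since indifferent) is 7·5/7 + 1·2/7 = 37/7.

37/7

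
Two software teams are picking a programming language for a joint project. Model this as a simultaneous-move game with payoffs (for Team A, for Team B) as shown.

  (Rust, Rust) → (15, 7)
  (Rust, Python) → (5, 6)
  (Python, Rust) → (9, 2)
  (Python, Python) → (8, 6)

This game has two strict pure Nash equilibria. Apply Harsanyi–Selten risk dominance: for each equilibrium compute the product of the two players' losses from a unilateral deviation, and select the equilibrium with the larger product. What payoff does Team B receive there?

At both Rust: Team A loses 15 − 9 = 6 by deviating; Team B loses 7 − 6 = 1. Product = 6·1 = 6.
At both Python: Team A loses 8 − 5 = 3 by deviating; Team B loses 6 − 2 = 4. Product = 3·4 = 12.
12 > 6, so both Python is risk-dominant. Team B's payoff there is 6.

6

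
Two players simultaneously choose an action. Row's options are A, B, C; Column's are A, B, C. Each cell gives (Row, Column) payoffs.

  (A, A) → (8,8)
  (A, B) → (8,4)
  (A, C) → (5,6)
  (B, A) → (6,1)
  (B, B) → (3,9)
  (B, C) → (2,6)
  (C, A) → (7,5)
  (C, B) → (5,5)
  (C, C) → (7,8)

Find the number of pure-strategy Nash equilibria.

2

Both A: Row gets 8 (best alternative 7); Column gets 8 (best alternative 6). Neither deviates — NE.
Both C: Row gets 7 (best alternative 5); Column gets 8 (best alternative 5). Neither deviates — NE.
Both B is not a NE: Row would switch to A (8 > 3).
No other cell survives both best-response checks, so there are 2 pure NE.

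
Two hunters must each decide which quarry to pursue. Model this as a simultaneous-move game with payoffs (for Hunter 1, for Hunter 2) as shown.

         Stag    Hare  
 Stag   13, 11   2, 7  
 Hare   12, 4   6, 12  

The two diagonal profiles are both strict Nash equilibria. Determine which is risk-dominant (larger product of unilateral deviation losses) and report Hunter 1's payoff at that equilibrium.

6

At both Stag: Hunter 1 loses 13 − 12 = 1 by deviating; Hunter 2 loses 11 − 7 = 4. Product = 1·4 = 4.
At both Hare: Hunter 1 loses 6 − 2 = 4 by deviating; Hunter 2 loses 12 − 4 = 8. Product = 4·8 = 32.
32 > 4, so both Hare is risk-dominant. Hunter 1's payoff there is 6.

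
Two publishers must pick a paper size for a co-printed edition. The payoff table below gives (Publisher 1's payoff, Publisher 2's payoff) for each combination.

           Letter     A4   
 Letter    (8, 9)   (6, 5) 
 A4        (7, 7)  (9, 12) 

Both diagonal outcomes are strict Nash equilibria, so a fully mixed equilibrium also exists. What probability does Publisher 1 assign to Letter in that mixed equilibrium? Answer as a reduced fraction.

Publisher 1's mix p on Letter must make Publisher 2 indifferent between Letter and A4.
Publisher 2's payoff from Letter: 9p + 7(1−p). From A4: 5p + 12(1−p).
Set equal: 4p = 5(1−p) → p = 5/9.

5/9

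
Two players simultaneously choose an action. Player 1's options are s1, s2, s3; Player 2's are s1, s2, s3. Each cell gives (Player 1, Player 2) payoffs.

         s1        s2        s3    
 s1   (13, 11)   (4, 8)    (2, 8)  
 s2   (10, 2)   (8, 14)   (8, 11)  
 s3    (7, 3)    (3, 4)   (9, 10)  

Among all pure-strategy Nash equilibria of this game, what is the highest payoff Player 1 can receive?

13

Both s1 is a pure NE (Player 1: 13 ≥ 10; Player 2: 11 ≥ 8). Player 1 gets 13.
Both s2 is a pure NE (Player 1: 8 ≥ 4; Player 2: 14 ≥ 11). Player 1 gets 8.
Both s3 is a pure NE (Player 1: 9 ≥ 8; Player 2: 10 ≥ 4). Player 1 gets 9.
Every other cell has a profitable deviation for at least one player. Highest of {13, 8, 9} is 13.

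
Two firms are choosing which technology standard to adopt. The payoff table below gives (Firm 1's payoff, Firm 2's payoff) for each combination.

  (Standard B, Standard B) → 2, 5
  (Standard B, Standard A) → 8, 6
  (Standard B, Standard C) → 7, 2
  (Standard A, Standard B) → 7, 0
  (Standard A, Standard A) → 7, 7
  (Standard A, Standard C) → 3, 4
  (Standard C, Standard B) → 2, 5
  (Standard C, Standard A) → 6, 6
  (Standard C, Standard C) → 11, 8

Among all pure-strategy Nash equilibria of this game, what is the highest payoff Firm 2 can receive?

8

(Standard B, Standard A) is a pure NE (Firm 1: 8 ≥ 7; Firm 2: 6 ≥ 5). Firm 2 gets 6.
Both Standard C is a pure NE (Firm 1: 11 ≥ 7; Firm 2: 8 ≥ 6). Firm 2 gets 8.
Every other cell has a profitable deviation for at least one player. Highest of {6, 8} is 8.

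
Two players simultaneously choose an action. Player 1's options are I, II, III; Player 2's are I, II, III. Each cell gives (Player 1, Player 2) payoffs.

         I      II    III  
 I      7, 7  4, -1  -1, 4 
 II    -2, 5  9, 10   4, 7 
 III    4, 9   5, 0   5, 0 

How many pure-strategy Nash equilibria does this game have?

Both I: Player 1 gets 7 (best alternative 4); Player 2 gets 7 (best alternative 4). Neither deviates — NE.
Both II: Player 1 gets 9 (best alternative 5); Player 2 gets 10 (best alternative 7). Neither deviates — NE.
Both III is not a NE: Player 2 would switch to I (9 > 0).
No other cell survives both best-response checks, so there are 2 pure NE.

2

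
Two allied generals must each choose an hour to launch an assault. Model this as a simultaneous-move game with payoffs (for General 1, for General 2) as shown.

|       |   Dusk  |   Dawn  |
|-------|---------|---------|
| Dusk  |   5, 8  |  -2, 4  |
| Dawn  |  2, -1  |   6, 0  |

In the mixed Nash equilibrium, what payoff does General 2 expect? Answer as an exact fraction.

General 1 mixes with probability p on Dusk, chosen so General 2 is indifferent: 8p + (-1)(1−p) = 4p + 0(1−p) gives p = 1/5.
General 2's expected payoff is 8·1/5 + (-1)·4/5 = 4/5.

4/5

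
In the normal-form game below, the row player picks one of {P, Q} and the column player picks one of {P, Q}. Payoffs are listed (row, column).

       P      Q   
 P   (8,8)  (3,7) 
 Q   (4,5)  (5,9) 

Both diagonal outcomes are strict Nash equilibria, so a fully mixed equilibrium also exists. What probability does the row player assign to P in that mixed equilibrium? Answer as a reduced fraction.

The row player's mix p on P must make the column player indifferent between P and Q.
The column player's payoff from P: 8p + 5(1−p). From Q: 7p + 9(1−p).
Set equal: 1p = 4(1−p) → p = 4/5.

4/5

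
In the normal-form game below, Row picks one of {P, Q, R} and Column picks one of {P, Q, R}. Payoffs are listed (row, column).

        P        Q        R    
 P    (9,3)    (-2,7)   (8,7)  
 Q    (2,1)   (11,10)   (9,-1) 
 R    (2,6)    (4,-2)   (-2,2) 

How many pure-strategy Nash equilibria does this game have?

Both Q: Row gets 11 (best alternative 4); Column gets 10 (best alternative 1). Neither deviates — NE.
Both P is not a NE: Column would switch to Q (7 > 3).
No other cell survives both best-response checks, so there is 1 pure NE.

1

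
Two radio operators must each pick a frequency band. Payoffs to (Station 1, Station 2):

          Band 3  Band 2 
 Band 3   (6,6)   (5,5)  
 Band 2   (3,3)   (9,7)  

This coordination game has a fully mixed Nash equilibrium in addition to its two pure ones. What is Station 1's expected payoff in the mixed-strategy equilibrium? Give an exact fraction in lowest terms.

Station 2 mixes with probability q on Band 3, chosen so Station 1 is indifferent: 6q + 5(1−q) = 3q + 9(1−q) gives q = 4/7.
Station 1's expected payoff (from either row, since indifferent) is 6·4/7 + 5·3/7 = 39/7.

39/7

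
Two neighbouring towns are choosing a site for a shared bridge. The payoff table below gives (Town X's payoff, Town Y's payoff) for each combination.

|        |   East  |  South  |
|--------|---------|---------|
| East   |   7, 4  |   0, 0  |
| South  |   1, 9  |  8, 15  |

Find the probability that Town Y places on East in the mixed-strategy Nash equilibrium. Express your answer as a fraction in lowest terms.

4/7

Town Y's mix q on East must make Town X indifferent between East and South.
Town X's payoff from East: 7q + 0(1−q). From South: 1q + 8(1−q).
Set equal: 6q = 8(1−q) → q = 8/14 = 4/7.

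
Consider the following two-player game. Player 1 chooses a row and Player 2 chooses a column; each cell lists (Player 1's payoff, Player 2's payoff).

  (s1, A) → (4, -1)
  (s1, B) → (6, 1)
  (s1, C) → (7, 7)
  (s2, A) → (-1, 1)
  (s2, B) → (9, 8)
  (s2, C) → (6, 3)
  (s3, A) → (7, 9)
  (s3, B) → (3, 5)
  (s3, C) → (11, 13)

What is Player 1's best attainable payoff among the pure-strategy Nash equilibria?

11

(s2, B) is a pure NE (Player 1: 9 ≥ 6; Player 2: 8 ≥ 3). Player 1 gets 9.
(s3, C) is a pure NE (Player 1: 11 ≥ 7; Player 2: 13 ≥ 9). Player 1 gets 11.
Every other cell has a profitable deviation for at least one player. Highest of {9, 11} is 11.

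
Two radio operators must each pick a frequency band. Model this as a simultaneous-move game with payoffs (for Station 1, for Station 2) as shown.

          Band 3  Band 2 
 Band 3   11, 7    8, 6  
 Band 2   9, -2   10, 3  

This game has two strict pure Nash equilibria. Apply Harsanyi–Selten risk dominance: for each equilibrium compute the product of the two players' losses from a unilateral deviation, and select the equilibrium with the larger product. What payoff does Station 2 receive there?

3

At both Band 3: Station 1 loses 11 − 9 = 2 by deviating; Station 2 loses 7 − 6 = 1. Product = 2·1 = 2.
At both Band 2: Station 1 loses 10 − 8 = 2 by deviating; Station 2 loses 3 − (-2) = 5. Product = 2·5 = 10.
10 > 2, so both Band 2 is risk-dominant. Station 2's payoff there is 3.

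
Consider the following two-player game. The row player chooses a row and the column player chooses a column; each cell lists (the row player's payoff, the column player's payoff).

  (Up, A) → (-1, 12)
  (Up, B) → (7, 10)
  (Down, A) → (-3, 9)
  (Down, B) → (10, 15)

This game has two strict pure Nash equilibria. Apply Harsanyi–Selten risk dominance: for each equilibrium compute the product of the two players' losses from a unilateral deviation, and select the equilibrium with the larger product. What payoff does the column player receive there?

15

At (Up, A): the row player loses -1 − (-3) = 2 by deviating; the column player loses 12 − 10 = 2. Product = 2·2 = 4.
At (Down, B): the row player loses 10 − 7 = 3 by deviating; the column player loses 15 − 9 = 6. Product = 3·6 = 18.
18 > 4, so (Down, B) is risk-dominant. The column player's payoff there is 15.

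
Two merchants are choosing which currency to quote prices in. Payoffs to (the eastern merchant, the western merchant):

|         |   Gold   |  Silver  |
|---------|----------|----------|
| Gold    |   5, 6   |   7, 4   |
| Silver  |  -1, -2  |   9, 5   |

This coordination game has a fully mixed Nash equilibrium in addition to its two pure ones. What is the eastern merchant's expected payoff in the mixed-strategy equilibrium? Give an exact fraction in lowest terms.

The western merchant mixes with probability q on Gold, chosen so the eastern merchant is indifferent: 5q + 7(1−q) = (-1)q + 9(1−q) gives q = 1/4.
The eastern merchant's expected payoff (from either row, since indifferent) is 5·1/4 + 7·3/4 = 13/2.

13/2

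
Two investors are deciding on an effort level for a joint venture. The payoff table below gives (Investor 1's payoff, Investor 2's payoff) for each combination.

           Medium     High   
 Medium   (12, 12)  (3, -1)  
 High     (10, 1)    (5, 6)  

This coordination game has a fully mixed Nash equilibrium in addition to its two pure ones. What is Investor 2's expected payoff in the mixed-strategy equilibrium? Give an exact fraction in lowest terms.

Investor 1 mixes with probability p on Medium, chosen so Investor 2 is indifferent: 12p + 1(1−p) = (-1)p + 6(1−p) gives p = 5/18.
Investor 2's expected payoff is 12·5/18 + 1·13/18 = 73/18.

73/18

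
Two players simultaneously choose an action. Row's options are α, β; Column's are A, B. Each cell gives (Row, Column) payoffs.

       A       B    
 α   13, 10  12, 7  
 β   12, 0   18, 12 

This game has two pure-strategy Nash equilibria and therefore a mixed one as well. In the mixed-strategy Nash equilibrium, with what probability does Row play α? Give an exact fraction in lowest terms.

Row's mix p on α must make Column indifferent between A and B.
Column's payoff from A: 10p + 0(1−p). From B: 7p + 12(1−p).
Set equal: 3p = 12(1−p) → p = 12/15 = 4/5.

4/5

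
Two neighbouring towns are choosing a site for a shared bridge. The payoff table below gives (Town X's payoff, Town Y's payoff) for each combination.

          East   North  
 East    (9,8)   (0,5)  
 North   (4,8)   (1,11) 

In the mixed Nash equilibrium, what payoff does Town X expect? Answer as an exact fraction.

Town Y mixes with probability q on East, chosen so Town X is indifferent: 9q + 0(1−q) = 4q + 1(1−q) gives q = 1/6.
Town X's expected payoff (from either row, since indifferent) is 9·1/6 + 0·5/6 = 3/2.

3/2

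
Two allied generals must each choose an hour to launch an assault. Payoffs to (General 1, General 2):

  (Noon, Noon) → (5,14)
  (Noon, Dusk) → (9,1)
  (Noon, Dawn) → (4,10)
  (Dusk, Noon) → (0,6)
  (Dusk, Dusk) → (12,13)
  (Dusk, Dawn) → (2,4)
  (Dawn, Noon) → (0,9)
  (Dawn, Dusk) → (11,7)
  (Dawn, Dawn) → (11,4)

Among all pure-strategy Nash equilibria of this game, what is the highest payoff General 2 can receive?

14

Both Noon is a pure NE (General 1: 5 ≥ 0; General 2: 14 ≥ 10). General 2 gets 14.
Both Dusk is a pure NE (General 1: 12 ≥ 11; General 2: 13 ≥ 6). General 2 gets 13.
Every other cell has a profitable deviation for at least one player. Highest of {14, 13} is 14.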